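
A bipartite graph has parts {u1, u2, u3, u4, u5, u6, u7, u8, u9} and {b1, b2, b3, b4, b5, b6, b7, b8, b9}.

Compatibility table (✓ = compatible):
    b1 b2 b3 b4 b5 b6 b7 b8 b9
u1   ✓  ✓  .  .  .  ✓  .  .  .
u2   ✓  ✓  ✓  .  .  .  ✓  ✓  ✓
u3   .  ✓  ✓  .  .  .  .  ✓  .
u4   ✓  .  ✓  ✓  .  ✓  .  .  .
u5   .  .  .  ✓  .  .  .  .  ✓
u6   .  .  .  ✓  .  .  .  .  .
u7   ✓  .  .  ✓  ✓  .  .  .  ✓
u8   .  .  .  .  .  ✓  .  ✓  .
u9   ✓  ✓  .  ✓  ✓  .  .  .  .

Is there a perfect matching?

Yes

One maximum matching: u1-b2, u2-b7, u3-b3, u4-b6, u5-b9, u6-b4, u7-b1, u8-b8, u9-b5.
Every left vertex is matched, so this is a perfect matching.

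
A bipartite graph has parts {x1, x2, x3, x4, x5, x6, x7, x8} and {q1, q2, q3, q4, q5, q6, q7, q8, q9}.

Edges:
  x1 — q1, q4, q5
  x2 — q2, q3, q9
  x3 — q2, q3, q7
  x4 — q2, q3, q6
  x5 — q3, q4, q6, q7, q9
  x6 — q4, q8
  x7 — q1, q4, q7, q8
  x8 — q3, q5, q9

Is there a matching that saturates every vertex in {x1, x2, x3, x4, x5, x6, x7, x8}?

For example, pair x1→q4, x2→q9, x3→q2, x4→q3, x5→q6, x6→q8, x7→q7, x8→q5.
All 8 left vertices are covered.

Yes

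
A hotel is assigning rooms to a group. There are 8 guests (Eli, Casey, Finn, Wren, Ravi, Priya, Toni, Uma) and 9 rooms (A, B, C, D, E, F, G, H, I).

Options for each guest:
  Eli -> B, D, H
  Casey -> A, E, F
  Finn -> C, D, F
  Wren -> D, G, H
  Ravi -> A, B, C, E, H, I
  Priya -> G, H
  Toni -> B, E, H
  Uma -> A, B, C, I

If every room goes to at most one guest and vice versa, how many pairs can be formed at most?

8

For example, pair Eli-D, Casey-E, Finn-F, Wren-G, Ravi-A, Priya-H, Toni-B, Uma-I.
This saturates every guest, so 8 is the maximum.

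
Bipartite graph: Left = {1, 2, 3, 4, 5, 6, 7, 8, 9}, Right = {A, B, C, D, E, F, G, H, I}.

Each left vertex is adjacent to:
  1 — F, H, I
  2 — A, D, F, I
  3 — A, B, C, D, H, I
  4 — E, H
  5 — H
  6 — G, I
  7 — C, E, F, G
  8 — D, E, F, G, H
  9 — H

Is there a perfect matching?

The set {5, 9} has only 1 neighbour ({H}), so by Hall's theorem at most 8 of the 9 left vertices can be matched.
Hence no matching covers every left vertex.

No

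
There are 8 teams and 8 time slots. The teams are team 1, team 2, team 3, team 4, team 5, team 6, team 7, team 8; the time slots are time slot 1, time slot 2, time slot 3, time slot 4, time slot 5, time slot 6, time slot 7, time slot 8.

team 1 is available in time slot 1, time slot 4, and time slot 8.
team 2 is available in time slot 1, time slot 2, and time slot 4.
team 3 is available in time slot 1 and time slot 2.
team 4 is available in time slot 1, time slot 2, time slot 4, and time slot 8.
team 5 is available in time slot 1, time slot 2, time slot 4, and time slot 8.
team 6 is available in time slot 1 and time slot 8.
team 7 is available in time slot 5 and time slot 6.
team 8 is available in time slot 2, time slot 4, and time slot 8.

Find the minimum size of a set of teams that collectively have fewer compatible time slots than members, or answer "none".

5

Take S = {team 1, team 2, team 3, team 4, team 5}. Its neighbourhood is {time slot 1, time slot 2, time slot 4, time slot 8}, so |N(S)| = 4 < |S| = 5.
Every subset of size less than 5 has at least as many neighbours as members, so 5 is the minimum.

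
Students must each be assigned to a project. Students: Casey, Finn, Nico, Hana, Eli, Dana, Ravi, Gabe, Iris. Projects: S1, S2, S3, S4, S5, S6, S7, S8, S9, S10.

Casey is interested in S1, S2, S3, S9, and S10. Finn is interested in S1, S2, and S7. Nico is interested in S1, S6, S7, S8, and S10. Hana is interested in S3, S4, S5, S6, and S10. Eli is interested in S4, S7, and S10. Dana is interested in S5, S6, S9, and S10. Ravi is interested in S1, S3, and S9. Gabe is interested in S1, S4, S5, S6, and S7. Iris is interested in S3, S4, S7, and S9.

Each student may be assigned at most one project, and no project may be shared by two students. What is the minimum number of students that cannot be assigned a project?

For example, pair Casey–S3, Finn–S2, Nico–S8, Hana–S6, Eli–S7, Dana–S10, Ravi–S9, Gabe–S1, Iris–S4.
This saturates every student, so 9 is the maximum.
That matches 9 of the 9, leaving 0 unmatched; no matching can do better.

0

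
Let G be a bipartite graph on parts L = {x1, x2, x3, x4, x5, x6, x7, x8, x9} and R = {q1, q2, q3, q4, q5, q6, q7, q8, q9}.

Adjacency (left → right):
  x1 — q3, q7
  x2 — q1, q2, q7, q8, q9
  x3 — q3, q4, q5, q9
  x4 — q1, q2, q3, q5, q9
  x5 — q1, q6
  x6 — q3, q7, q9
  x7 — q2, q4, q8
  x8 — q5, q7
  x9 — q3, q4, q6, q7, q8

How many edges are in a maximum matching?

One maximum matching: x1→q3, x2→q9, x3→q4, x4→q2, x5→q1, x6→q7, x7→q8, x8→q5, x9→q6.
All 9 left vertices are matched, so no larger matching exists.

9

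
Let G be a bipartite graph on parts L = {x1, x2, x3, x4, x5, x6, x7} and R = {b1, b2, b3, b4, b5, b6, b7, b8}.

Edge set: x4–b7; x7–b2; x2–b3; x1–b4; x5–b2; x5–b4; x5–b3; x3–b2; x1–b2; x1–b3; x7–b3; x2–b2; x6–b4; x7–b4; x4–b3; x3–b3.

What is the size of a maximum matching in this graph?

4

For example, pair x1→b4, x2→b2, x3→b3, x4→b7.
The set {x1, x2, x3, x5, x6, x7} has only 3 neighbours ({b2, b3, b4}), so by Hall's theorem at most 4 of the 7 left vertices can be matched.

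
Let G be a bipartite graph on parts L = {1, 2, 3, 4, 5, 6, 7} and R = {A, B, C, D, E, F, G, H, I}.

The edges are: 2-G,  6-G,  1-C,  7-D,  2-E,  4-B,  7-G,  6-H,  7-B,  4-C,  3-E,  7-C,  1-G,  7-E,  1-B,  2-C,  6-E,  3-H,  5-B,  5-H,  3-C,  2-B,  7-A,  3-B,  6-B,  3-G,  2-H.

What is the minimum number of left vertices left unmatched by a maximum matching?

1

One maximum matching: 1–G, 2–H, 3–E, 4–C, 5–B, 7–A.
The set {1, 2, 3, 4, 5, 6} has only 5 neighbours ({B, C, E, G, H}), so by Hall's theorem at most 6 of the 7 left vertices can be matched.
That matches 6 of the 7, leaving 1 unmatched; no matching can do better.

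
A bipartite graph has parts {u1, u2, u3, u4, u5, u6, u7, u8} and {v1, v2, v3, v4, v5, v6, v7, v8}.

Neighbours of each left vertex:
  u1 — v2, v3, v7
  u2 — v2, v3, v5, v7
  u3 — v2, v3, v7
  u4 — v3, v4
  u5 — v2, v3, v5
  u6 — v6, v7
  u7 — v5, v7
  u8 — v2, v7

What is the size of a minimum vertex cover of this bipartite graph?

{u4, u6, v2, v3, v5, v7} is a vertex cover of size 6: every edge has an endpoint in this set.
No smaller cover exists because u1–v3, u2–v5, u3–v7, u4–v4, u5–v2, u6–v6 is a matching of size 6, and a cover must include an endpoint of each of these disjoint edges (König's theorem).

6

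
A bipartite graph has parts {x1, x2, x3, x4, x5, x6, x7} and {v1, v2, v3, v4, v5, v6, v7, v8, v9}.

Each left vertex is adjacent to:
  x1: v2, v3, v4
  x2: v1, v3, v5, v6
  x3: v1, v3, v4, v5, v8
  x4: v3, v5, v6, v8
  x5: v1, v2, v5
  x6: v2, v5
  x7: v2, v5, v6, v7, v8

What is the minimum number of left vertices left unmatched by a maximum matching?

0

A valid assignment of size 7: x1→v4, x2→v6, x3→v3, x4→v8, x5→v1, x6→v5, x7→v2.
All 7 left vertices are matched, so no larger matching exists.
That matches 7 of the 7, leaving 0 unmatched; no matching can do better.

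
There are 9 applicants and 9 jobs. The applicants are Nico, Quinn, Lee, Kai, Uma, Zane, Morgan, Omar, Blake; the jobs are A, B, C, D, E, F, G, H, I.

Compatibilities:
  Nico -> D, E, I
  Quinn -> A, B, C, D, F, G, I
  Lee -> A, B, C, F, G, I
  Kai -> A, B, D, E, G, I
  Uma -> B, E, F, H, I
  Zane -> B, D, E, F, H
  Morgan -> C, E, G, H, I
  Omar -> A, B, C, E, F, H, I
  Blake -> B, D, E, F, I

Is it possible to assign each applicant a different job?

A valid assignment of size 9: Nico-D, Quinn-C, Lee-I, Kai-A, Uma-F, Zane-B, Morgan-G, Omar-H, Blake-E.
Every applicant is matched, so this is a perfect matching.

Yes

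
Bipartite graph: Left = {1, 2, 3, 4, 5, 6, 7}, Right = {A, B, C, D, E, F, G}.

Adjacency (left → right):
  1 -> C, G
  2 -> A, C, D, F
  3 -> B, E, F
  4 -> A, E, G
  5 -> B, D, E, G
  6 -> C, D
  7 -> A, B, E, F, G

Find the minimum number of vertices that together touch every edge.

The 7 edges 1–C, 2–F, 3–E, 4–A, 5–B, 6–D, 7–G form a matching, so any vertex cover needs at least 7 vertices (one per matched edge).
Conversely {1, 2, 3, 4, 5, 6, 7} meets every edge and has exactly 7 vertices, so 7 is optimal.

7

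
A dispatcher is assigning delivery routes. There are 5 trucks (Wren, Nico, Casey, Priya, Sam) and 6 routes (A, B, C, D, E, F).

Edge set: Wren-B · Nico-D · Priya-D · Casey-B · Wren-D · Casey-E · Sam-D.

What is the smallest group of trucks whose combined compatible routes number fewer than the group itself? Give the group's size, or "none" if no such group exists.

Take S = {Nico, Priya}. Its neighbourhood is {D}, so |N(S)| = 1 < |S| = 2.
No single vertex violates Hall's condition since each has at least one neighbour, so 2 is the minimum.

2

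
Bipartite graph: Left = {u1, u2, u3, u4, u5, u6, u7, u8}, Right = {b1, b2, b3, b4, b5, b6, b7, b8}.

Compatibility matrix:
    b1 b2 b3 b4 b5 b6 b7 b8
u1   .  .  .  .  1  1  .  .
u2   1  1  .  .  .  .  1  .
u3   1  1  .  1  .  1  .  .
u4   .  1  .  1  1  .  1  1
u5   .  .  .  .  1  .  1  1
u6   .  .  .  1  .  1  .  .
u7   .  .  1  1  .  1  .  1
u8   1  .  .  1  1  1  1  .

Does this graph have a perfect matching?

For example, pair u1→b6, u2→b1, u3→b2, u4→b5, u5→b8, u6→b4, u7→b3, u8→b7.
All 8 left vertices are covered.

Yes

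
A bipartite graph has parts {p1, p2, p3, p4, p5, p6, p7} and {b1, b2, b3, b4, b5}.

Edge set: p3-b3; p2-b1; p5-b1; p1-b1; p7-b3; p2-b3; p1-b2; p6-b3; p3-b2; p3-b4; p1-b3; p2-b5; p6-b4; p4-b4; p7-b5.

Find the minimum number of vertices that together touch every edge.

A maximum matching has 5 edges (e.g. p1–b2, p2–b5, p3–b3, p4–b4, p5–b1).
By König's theorem the minimum vertex cover has the same size. One such cover is {b1, b2, b3, b4, b5}.

5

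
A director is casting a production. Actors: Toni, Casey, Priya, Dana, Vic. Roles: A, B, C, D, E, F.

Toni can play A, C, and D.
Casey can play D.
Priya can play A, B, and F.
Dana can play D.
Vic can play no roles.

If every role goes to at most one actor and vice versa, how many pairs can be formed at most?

3

A valid assignment of size 3: Toni–C, Casey–D, Priya–B.
The set {Casey, Dana, Vic} has only 1 neighbour ({D}), so by Hall's theorem at most 3 of the 5 actors can be matched.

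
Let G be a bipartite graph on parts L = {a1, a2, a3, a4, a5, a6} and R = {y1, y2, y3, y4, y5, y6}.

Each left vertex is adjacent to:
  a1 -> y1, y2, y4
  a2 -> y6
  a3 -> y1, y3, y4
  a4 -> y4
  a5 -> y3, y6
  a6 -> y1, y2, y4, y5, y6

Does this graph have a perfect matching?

Yes

A valid assignment of size 6: a1–y2, a2–y6, a3–y1, a4–y4, a5–y3, a6–y5.
All 6 left vertices are covered.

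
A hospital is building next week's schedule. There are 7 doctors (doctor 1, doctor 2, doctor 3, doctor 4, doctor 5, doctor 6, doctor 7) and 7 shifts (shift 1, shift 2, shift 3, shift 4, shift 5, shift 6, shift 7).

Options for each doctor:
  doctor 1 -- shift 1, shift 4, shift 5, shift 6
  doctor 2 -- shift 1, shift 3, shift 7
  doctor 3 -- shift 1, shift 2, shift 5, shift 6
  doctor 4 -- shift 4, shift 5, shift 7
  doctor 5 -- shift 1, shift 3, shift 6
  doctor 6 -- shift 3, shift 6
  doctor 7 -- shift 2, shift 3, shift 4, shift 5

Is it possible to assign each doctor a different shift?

Yes

A valid assignment of size 7: doctor 1-shift 6, doctor 2-shift 7, doctor 3-shift 2, doctor 4-shift 4, doctor 5-shift 1, doctor 6-shift 3, doctor 7-shift 5.
All 7 doctors are covered.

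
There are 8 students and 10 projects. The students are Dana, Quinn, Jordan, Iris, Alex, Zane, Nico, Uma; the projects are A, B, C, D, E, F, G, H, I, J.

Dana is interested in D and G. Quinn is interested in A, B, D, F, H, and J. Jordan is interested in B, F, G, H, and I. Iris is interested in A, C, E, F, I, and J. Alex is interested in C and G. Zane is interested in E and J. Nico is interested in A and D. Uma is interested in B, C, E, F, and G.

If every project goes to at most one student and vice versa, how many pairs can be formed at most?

One maximum matching: Dana→D, Quinn→J, Jordan→H, Iris→F, Alex→C, Zane→E, Nico→A, Uma→G.
This saturates every student, so 8 is the maximum.

8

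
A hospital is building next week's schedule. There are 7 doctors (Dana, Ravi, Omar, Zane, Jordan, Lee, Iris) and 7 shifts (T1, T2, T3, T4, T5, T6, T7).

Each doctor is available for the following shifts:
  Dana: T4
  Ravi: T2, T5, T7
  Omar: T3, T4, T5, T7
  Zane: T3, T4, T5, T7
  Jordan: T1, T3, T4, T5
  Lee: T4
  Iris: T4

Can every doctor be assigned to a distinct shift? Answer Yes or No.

The set {Dana, Lee, Iris} has only 1 neighbour ({T4}), so by Hall's theorem at most 5 of the 7 doctors can be matched.
Hence no matching covers every doctor.

No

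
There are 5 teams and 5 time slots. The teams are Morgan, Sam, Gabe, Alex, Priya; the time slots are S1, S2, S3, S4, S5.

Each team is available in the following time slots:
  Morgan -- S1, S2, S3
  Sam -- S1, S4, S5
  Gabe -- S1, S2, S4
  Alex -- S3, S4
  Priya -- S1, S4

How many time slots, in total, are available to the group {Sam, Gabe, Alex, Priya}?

5

The union of neighbours of {Sam, Gabe, Alex, Priya} is {S1, S2, S3, S4, S5}, which has 5 elements.
Since |N(S)| = 5 ≥ |S| = 4, Hall's condition holds for this subset.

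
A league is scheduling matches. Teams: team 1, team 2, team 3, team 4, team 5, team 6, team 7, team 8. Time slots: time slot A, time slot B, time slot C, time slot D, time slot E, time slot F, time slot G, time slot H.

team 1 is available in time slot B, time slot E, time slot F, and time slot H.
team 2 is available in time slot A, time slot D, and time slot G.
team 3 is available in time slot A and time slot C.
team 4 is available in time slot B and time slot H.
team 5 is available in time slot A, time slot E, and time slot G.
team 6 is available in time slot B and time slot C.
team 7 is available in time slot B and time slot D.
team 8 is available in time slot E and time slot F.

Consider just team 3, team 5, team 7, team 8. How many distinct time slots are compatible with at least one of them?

The union of neighbours of {team 3, team 5, team 7, team 8} is {time slot A, time slot B, time slot C, time slot D, time slot E, time slot F, time slot G}, which has 7 elements.
Since |N(S)| = 7 ≥ |S| = 4, Hall's condition holds for this subset.

7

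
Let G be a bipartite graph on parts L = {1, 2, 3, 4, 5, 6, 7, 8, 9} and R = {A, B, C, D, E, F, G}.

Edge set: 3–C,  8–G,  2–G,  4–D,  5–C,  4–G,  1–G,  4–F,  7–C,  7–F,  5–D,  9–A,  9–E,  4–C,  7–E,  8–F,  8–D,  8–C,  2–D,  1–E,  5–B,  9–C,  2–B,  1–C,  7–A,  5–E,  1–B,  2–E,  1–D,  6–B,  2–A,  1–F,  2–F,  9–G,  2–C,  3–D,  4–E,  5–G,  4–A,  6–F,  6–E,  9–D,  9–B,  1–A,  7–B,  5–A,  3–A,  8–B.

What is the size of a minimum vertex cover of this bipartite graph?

7

The 7 edges 1–E, 2–D, 3–C, 4–F, 5–G, 6–B, 7–A form a matching, so any vertex cover needs at least 7 vertices (one per matched edge).
Conversely {A, B, C, D, E, F, G} meets every edge and has exactly 7 vertices, so 7 is optimal.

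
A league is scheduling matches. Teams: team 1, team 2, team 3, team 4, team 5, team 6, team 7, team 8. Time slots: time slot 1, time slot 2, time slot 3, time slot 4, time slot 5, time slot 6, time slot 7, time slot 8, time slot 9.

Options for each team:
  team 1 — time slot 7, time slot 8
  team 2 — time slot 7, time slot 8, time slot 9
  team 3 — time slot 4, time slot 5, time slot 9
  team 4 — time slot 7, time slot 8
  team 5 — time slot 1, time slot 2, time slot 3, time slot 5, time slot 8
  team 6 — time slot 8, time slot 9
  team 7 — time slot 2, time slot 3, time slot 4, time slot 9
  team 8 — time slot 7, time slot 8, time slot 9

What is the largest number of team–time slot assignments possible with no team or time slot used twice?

6

A valid assignment of size 6: team 1–time slot 7, team 2–time slot 9, team 3–time slot 4, team 4–time slot 8, team 5–time slot 5, team 7–time slot 3.
The set {team 1, team 2, team 4, team 6, team 8} has only 3 neighbours ({time slot 7, time slot 8, time slot 9}), so by Hall's theorem at most 6 of the 8 teams can be matched.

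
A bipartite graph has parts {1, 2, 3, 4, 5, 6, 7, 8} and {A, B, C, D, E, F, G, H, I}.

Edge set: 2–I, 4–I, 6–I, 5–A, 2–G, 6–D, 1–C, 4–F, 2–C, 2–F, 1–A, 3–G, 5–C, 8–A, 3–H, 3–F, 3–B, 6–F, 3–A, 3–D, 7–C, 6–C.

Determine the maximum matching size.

One maximum matching: 1-A, 2-G, 3-H, 4-I, 5-C, 6-F.
The set {1, 5, 7, 8} has only 2 neighbours ({A, C}), so by Hall's theorem at most 6 of the 8 left vertices can be matched.

6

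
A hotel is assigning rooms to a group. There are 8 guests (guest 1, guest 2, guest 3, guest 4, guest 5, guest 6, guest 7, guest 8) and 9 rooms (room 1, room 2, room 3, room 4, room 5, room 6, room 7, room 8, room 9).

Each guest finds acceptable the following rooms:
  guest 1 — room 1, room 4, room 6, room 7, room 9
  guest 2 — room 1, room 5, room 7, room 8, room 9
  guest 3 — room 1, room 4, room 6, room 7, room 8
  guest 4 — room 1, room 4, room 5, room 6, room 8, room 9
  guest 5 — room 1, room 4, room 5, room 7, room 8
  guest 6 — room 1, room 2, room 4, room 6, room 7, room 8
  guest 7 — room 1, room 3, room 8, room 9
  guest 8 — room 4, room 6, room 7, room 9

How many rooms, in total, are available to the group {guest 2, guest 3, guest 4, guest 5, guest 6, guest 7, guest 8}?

The union of neighbours of {guest 2, guest 3, guest 4, guest 5, guest 6, guest 7, guest 8} is {room 1, room 2, room 3, room 4, room 5, room 6, room 7, room 8, room 9}, which has 9 elements.
Since |N(S)| = 9 ≥ |S| = 7, Hall's condition holds for this subset.

9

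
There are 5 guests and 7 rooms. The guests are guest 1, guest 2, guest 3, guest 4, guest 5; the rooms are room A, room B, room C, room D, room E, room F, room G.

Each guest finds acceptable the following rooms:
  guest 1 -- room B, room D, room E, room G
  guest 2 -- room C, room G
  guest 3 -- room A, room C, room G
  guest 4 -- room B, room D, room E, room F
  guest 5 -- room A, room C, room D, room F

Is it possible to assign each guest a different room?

Yes

A valid assignment of size 5: guest 1→room G, guest 2→room C, guest 3→room A, guest 4→room E, guest 5→room F.
All 5 guests are covered.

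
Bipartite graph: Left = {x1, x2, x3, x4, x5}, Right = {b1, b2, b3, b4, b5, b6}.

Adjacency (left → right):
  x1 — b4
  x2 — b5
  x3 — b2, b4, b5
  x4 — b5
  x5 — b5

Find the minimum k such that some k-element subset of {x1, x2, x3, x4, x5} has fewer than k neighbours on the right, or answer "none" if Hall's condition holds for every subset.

Take S = {x2, x4}. Its neighbourhood is {b5}, so |N(S)| = 1 < |S| = 2.
No single vertex violates Hall's condition since each has at least one neighbour, so 2 is the minimum.

2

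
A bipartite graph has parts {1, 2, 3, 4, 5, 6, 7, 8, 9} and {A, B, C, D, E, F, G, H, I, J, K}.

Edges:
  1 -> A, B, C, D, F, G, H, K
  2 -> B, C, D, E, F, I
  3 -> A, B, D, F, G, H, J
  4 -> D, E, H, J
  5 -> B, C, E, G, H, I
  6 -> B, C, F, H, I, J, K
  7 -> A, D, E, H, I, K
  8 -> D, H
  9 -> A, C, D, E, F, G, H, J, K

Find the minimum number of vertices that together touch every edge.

{1, 2, 3, 4, 5, 6, 7, 8, 9} is a vertex cover of size 9: every edge has an endpoint in this set.
No smaller cover exists because 1–G, 2–F, 3–B, 4–D, 5–E, 6–K, 7–A, 8–H, 9–J is a matching of size 9, and a cover must include an endpoint of each of these disjoint edges (König's theorem).

9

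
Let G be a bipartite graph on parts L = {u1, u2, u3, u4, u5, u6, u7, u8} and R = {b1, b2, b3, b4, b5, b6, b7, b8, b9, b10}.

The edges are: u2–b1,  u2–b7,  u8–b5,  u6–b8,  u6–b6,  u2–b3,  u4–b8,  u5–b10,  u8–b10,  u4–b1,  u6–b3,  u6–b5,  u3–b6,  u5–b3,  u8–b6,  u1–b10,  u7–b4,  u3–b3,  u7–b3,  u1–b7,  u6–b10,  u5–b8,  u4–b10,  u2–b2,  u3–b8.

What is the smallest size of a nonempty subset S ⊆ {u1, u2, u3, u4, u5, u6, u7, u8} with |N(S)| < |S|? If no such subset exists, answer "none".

A matching saturating every left vertex exists, for instance u1→b10, u2→b7, u3→b6, u4→b1, u5→b3, u6→b8, u7→b4, u8→b5.
By Hall's marriage theorem, this means |N(S)| ≥ |S| for every subset S, so no violating subset exists.

none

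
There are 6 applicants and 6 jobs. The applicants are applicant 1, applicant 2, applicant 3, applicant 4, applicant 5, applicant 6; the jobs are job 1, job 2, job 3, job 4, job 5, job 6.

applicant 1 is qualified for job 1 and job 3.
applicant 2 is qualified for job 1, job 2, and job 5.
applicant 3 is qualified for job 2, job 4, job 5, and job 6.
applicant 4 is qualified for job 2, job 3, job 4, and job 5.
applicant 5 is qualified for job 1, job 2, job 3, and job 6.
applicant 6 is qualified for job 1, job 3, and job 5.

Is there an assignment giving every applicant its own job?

For example, pair applicant 1–job 1, applicant 2–job 2, applicant 3–job 4, applicant 4–job 5, applicant 5–job 6, applicant 6–job 3.
Every applicant is matched, so this is a perfect matching.

Yes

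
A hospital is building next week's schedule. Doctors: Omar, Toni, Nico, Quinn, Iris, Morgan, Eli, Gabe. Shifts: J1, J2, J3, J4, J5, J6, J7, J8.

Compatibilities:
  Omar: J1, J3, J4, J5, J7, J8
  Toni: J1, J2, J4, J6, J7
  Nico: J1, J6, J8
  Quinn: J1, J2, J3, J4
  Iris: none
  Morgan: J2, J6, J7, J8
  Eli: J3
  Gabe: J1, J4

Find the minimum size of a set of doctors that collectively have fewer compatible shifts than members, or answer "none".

Take S = {Iris}. Its neighbourhood is {}, so |N(S)| = 0 < |S| = 1.

1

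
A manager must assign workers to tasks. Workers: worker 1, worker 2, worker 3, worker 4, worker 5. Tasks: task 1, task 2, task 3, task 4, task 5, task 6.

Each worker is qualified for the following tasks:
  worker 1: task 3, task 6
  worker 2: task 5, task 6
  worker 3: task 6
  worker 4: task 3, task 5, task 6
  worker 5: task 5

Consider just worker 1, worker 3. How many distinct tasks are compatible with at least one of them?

The union of neighbours of {worker 1, worker 3} is {task 3, task 6}, which has 2 elements.
Since |N(S)| = 2 ≥ |S| = 2, Hall's condition holds for this subset.

2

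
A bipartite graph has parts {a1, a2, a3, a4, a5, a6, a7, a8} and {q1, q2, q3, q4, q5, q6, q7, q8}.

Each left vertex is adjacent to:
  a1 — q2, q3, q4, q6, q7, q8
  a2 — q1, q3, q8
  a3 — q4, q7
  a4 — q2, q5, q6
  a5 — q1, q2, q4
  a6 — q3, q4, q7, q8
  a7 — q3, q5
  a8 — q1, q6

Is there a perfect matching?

Yes

A valid assignment of size 8: a1–q4, a2–q1, a3–q7, a4–q5, a5–q2, a6–q8, a7–q3, a8–q6.
Every left vertex is matched, so this is a perfect matching.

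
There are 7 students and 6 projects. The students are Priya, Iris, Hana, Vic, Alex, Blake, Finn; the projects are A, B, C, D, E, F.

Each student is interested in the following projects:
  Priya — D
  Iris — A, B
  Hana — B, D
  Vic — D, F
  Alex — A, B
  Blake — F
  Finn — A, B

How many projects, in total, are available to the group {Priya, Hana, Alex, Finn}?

3

The union of neighbours of {Priya, Hana, Alex, Finn} is {A, B, D}, which has 3 elements.
Since |N(S)| = 3 < |S| = 4, Hall's condition fails for this subset.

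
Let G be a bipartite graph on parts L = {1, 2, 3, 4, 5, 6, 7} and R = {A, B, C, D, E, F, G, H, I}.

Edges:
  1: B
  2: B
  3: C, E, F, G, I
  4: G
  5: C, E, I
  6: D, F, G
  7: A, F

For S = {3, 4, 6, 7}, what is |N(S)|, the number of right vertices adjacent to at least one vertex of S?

The union of neighbours of {3, 4, 6, 7} is {A, C, D, E, F, G, I}, which has 7 elements.
Since |N(S)| = 7 ≥ |S| = 4, Hall's condition holds for this subset.

7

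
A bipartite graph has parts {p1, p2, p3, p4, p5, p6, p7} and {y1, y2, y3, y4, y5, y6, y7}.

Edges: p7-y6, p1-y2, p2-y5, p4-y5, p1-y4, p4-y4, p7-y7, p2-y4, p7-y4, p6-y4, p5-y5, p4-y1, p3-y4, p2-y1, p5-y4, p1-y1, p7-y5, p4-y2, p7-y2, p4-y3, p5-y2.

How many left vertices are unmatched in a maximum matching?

1

One maximum matching: p1-y1, p2-y5, p3-y4, p4-y3, p5-y2, p7-y7.
The set {p3, p6} has only 1 neighbour ({y4}), so by Hall's theorem at most 6 of the 7 left vertices can be matched.
That matches 6 of the 7, leaving 1 unmatched; no matching can do better.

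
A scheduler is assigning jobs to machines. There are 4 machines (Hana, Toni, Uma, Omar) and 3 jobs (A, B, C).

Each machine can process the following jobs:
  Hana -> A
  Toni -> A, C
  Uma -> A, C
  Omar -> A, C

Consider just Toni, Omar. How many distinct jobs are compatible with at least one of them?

The union of neighbours of {Toni, Omar} is {A, C}, which has 2 elements.
Since |N(S)| = 2 ≥ |S| = 2, Hall's condition holds for this subset.

2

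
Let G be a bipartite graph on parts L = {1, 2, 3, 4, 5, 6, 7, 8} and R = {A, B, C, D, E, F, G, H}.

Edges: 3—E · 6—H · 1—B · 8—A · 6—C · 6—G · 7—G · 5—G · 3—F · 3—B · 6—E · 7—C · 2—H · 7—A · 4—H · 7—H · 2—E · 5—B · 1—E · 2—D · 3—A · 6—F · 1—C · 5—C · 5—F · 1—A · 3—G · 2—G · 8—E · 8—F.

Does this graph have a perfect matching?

Yes

One maximum matching: 1–B, 2–D, 3–A, 4–H, 5–F, 6–G, 7–C, 8–E.
All 8 left vertices are covered.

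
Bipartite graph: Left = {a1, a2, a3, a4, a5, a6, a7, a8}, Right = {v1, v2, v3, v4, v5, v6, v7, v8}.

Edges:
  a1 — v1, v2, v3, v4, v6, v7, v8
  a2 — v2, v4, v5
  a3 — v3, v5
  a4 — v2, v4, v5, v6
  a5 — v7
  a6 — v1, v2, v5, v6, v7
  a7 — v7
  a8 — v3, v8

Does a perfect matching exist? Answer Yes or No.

The set {a5, a7} has only 1 neighbour ({v7}), so by Hall's theorem at most 7 of the 8 left vertices can be matched.
Hence no matching covers every left vertex.

No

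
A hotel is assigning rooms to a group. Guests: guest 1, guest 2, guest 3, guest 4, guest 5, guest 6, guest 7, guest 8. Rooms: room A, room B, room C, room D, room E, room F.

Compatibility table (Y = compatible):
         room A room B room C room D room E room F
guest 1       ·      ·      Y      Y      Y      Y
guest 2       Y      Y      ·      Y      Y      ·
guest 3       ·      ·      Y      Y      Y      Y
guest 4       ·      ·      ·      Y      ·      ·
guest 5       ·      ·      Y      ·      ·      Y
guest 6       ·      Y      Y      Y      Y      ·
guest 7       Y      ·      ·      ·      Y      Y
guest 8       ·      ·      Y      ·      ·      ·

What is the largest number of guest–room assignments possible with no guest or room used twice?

A valid assignment of size 6: guest 1-room C, guest 2-room A, guest 3-room E, guest 4-room D, guest 5-room F, guest 6-room B.
The set {guest 1, guest 2, guest 3, guest 4, guest 5, guest 6, guest 7, guest 8} has only 6 neighbours ({room A, room B, room C, room D, room E, room F}), so by Hall's theorem at most 6 of the 8 guests can be matched.

6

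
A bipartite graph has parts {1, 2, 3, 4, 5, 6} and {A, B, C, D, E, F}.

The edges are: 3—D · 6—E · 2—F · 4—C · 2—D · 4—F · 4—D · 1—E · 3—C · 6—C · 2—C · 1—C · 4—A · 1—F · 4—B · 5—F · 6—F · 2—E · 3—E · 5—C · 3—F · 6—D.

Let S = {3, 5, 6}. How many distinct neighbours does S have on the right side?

4

The union of neighbours of {3, 5, 6} is {C, D, E, F}, which has 4 elements.
Since |N(S)| = 4 ≥ |S| = 3, Hall's condition holds for this subset.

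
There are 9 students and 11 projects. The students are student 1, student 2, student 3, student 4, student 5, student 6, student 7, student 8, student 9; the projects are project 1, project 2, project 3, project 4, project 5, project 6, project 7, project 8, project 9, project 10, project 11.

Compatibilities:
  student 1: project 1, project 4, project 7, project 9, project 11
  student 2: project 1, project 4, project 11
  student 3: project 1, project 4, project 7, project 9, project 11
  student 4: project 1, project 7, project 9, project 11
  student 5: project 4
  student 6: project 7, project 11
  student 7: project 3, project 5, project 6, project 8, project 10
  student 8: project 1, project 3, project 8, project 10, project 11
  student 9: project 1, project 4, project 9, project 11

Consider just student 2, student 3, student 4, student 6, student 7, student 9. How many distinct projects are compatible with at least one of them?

The union of neighbours of {student 2, student 3, student 4, student 6, student 7, student 9} is {project 1, project 3, project 4, project 5, project 6, project 7, project 8, project 9, project 10, project 11}, which has 10 elements.
Since |N(S)| = 10 ≥ |S| = 6, Hall's condition holds for this subset.

10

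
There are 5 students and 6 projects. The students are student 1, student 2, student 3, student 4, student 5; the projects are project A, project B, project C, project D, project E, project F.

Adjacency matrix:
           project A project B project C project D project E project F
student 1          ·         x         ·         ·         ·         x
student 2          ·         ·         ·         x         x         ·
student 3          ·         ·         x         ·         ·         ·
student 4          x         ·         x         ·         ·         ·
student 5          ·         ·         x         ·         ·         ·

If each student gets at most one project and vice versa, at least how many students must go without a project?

1

A valid assignment of size 4: student 1-project B, student 2-project E, student 3-project C, student 4-project A.
The set {student 3, student 5} has only 1 neighbour ({project C}), so by Hall's theorem at most 4 of the 5 students can be matched.
That matches 4 of the 5, leaving 1 unmatched; no matching can do better.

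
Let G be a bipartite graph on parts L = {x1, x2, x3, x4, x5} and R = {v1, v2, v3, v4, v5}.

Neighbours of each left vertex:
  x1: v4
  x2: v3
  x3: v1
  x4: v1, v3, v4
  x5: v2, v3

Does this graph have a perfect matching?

The set {x1, x2, x3, x4} has only 3 neighbours ({v1, v3, v4}), so by Hall's theorem at most 4 of the 5 left vertices can be matched.
Hence no matching covers every left vertex.

No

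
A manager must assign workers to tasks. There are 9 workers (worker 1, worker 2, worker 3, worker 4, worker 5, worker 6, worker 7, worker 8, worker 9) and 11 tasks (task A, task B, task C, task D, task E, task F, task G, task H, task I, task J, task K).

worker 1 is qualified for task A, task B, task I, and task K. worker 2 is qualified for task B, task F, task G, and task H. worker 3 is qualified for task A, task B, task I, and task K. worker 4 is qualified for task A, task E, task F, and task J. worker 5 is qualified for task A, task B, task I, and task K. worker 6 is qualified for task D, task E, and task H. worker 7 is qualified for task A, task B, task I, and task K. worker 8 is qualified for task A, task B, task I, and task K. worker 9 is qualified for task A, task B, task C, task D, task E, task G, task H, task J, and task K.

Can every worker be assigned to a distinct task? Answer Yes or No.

No

The set {worker 1, worker 3, worker 5, worker 7, worker 8} has only 4 neighbours ({task A, task B, task I, task K}), so by Hall's theorem at most 8 of the 9 workers can be matched.
Hence no matching covers every worker.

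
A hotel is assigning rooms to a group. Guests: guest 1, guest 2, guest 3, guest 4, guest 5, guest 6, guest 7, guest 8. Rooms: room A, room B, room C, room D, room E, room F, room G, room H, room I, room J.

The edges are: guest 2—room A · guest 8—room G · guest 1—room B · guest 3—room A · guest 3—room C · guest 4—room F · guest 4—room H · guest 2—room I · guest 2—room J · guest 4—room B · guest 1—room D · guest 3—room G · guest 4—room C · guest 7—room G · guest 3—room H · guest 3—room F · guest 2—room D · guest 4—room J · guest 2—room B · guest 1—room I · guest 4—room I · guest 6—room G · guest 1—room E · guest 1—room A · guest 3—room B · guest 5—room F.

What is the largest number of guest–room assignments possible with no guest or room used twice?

6

For example, pair guest 1-room D, guest 2-room J, guest 3-room C, guest 4-room I, guest 5-room F, guest 6-room G.
The set {guest 6, guest 7, guest 8} has only 1 neighbour ({room G}), so by Hall's theorem at most 6 of the 8 guests can be matched.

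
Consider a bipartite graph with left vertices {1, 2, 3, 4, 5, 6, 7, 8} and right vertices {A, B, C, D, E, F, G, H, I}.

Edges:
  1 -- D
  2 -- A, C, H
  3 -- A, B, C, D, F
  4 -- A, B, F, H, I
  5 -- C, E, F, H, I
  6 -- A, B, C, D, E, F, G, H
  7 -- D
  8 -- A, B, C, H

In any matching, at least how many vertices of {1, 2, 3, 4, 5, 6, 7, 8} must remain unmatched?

For example, pair 1–D, 2–C, 3–A, 4–H, 5–E, 6–G, 8–B.
The set {1, 7} has only 1 neighbour ({D}), so by Hall's theorem at most 7 of the 8 left vertices can be matched.
That matches 7 of the 8, leaving 1 unmatched; no matching can do better.

1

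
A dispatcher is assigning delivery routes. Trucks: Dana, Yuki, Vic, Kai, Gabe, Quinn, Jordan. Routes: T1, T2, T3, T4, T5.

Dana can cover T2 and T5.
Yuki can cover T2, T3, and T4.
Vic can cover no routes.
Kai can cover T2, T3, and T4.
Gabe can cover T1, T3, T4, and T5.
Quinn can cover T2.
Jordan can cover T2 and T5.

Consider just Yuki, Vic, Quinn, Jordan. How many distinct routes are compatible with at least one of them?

4

The union of neighbours of {Yuki, Vic, Quinn, Jordan} is {T2, T3, T4, T5}, which has 4 elements.
Since |N(S)| = 4 ≥ |S| = 4, Hall's condition holds for this subset.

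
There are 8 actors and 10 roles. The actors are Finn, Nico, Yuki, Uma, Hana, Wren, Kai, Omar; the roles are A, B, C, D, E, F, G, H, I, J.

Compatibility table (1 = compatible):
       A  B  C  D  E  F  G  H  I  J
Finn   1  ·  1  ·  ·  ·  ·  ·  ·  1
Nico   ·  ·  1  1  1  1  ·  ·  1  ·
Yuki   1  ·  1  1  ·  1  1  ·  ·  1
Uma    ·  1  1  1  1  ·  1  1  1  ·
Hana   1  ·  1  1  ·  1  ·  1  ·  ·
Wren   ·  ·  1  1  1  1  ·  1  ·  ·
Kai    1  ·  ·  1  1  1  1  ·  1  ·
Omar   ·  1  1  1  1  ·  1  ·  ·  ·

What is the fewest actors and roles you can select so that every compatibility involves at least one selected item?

The 8 edges Finn–C, Nico–F, Yuki–J, Uma–B, Hana–H, Wren–E, Kai–A, Omar–G form a matching, so any vertex cover needs at least 8 vertices (one per matched edge).
Conversely {Finn, Nico, Yuki, Uma, Hana, Wren, Kai, Omar} meets every edge and has exactly 8 vertices, so 8 is optimal.

8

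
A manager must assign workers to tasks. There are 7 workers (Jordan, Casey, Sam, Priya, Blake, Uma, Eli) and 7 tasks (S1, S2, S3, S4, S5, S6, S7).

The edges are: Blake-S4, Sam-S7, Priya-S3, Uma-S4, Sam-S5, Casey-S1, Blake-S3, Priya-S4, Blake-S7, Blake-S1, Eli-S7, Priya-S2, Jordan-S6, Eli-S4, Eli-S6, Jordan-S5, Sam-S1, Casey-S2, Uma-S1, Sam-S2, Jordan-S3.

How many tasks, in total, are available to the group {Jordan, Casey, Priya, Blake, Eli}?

7

The union of neighbours of {Jordan, Casey, Priya, Blake, Eli} is {S1, S2, S3, S4, S5, S6, S7}, which has 7 elements.
Since |N(S)| = 7 ≥ |S| = 5, Hall's condition holds for this subset.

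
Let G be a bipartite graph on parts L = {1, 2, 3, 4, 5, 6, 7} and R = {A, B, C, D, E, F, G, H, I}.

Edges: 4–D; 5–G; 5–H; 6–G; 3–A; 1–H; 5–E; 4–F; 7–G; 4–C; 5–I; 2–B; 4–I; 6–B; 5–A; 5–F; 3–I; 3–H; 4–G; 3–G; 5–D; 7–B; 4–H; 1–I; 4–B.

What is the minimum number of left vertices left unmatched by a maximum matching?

1

For example, pair 1-H, 2-B, 3-I, 4-F, 5-A, 6-G.
The set {2, 6, 7} has only 2 neighbours ({B, G}), so by Hall's theorem at most 6 of the 7 left vertices can be matched.
That matches 6 of the 7, leaving 1 unmatched; no matching can do better.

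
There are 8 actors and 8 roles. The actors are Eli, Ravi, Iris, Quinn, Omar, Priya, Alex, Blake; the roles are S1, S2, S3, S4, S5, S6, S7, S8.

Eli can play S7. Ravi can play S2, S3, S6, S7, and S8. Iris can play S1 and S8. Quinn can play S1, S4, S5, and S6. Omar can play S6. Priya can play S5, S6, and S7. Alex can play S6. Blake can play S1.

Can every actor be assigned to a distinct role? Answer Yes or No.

No

The set {Omar, Alex} has only 1 neighbour ({S6}), so by Hall's theorem at most 7 of the 8 actors can be matched.
Hence no matching covers every actor.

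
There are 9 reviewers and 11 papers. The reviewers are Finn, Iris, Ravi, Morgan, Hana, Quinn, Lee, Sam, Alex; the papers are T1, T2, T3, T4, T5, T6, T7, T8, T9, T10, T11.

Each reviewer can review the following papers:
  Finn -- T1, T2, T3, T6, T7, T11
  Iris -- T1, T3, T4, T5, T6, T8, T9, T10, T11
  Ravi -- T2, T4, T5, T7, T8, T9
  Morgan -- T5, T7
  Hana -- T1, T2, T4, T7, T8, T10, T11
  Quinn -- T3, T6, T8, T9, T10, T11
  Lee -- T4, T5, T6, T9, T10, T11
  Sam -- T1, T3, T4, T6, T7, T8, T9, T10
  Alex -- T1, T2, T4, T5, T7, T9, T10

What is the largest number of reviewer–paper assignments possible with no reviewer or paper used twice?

9

For example, pair Finn–T6, Iris–T4, Ravi–T9, Morgan–T5, Hana–T8, Quinn–T3, Lee–T11, Sam–T7, Alex–T10.
All 9 reviewers are matched, so no larger matching exists.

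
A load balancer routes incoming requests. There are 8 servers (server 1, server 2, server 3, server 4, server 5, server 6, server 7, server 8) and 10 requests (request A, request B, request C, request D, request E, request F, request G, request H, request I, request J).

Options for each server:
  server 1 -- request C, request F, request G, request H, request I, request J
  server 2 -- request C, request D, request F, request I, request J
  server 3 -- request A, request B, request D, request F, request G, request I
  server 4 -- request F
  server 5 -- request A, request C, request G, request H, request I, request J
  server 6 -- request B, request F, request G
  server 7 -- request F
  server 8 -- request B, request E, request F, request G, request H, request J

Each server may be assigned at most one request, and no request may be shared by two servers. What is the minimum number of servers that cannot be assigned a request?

1

One maximum matching: server 1–request H, server 2–request C, server 3–request B, server 4–request F, server 5–request J, server 6–request G, server 8–request E.
The set {server 4, server 7} has only 1 neighbour ({request F}), so by Hall's theorem at most 7 of the 8 servers can be matched.
That matches 7 of the 8, leaving 1 unmatched; no matching can do better.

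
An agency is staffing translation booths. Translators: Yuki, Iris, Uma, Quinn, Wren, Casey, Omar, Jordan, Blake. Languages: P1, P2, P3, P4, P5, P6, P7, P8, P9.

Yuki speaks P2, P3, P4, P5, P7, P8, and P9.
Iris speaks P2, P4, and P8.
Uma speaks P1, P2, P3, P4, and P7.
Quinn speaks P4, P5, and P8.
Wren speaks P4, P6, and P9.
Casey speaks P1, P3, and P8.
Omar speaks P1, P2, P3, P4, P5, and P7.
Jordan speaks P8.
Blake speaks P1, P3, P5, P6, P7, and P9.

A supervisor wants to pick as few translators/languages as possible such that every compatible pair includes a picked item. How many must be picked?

A maximum matching has 9 edges (e.g. Yuki–P9, Iris–P4, Uma–P7, Quinn–P5, Wren–P6, Casey–P3, Omar–P2, Jordan–P8, Blake–P1).
By König's theorem the minimum vertex cover has the same size. One such cover is {Yuki, Iris, Uma, Quinn, Wren, Casey, Omar, Jordan, Blake}.

9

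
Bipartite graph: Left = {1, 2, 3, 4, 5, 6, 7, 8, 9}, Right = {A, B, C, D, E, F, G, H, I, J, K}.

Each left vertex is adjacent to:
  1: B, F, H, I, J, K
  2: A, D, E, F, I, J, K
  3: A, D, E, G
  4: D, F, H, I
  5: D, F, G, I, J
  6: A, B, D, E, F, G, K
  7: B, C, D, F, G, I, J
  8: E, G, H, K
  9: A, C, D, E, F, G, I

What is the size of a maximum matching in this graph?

One maximum matching: 1-H, 2-K, 3-D, 4-F, 5-J, 6-A, 7-B, 8-E, 9-G.
All 9 left vertices are matched, so no larger matching exists.

9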